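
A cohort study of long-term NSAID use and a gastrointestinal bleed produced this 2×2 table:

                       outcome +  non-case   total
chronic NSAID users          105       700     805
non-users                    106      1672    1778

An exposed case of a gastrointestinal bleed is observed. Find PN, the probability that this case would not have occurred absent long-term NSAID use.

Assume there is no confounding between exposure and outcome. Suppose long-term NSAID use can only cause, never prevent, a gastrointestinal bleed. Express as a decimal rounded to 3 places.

p₁ = P(outcome | exposed) = 105/805 = 0.13043
p₀ = P(outcome | unexposed) = 106/1778 = 0.059618
Under exogeneity and monotonicity, PN = (p₁ − p₀)/p₁.
PN = (0.13043 − 0.059618) / 0.13043 ≈ 0.5429

PN ≈ 0.543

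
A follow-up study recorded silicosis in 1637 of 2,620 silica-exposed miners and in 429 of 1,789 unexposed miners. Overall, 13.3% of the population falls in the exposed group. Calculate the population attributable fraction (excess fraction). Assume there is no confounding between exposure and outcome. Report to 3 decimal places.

p₁ = P(outcome | exposed) = 1637/2620 = 0.62481
p₀ = P(outcome | unexposed) = 429/1789 = 0.2398
Overall risk P(Y=1) = π·p₁ + (1−π)·p₀ = 0.133×0.62481 + 0.867×0.2398 = 0.29101.
Under exogeneity, PAF = [P(Y=1) − p₀] / P(Y=1).
PAF = (0.29101 − 0.2398) / 0.29101 ≈ 0.1760

PAF ≈ 0.176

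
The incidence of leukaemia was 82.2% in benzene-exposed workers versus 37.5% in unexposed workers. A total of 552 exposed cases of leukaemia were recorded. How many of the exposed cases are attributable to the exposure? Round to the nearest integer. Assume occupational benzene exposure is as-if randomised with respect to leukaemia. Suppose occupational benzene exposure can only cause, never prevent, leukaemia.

p₁ = 0.822, p₀ = 0.375.
PN = (p₁ − p₀)/p₁ = (0.822 − 0.375) / 0.822 ≈ 0.54380.
Attributable cases ≈ PN × (exposed cases) = 0.54380 × 552 ≈ 300.18.

about 300 cases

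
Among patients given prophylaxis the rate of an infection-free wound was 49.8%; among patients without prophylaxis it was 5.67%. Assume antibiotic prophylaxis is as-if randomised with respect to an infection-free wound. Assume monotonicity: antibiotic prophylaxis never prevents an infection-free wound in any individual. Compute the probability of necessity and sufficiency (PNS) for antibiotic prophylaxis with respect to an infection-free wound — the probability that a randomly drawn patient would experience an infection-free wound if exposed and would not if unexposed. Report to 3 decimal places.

p₁ = 0.498, p₀ = 0.0567.
Under exogeneity and monotonicity, PNS = p₁ − p₀.
PNS = 0.498 − 0.0567 = 0.4413

PNS ≈ 0.441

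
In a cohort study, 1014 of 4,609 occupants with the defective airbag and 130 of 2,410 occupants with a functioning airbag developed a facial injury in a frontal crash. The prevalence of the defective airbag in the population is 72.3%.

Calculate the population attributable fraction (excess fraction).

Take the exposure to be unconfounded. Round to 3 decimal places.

p₁ = P(outcome | exposed) = 1014/4609 = 0.22
p₀ = P(outcome | unexposed) = 130/2410 = 0.053942
Overall risk P(Y=1) = π·p₁ + (1−π)·p₀ = 0.723×0.22 + 0.277×0.053942 = 0.17401.
Under exogeneity, PAF = [P(Y=1) − p₀] / P(Y=1).
PAF = (0.17401 − 0.053942) / 0.17401 ≈ 0.6900

PAF ≈ 0.690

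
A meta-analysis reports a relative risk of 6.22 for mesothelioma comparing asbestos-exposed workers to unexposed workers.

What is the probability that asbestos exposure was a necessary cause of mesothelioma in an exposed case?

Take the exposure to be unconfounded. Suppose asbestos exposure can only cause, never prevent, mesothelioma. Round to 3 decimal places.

PN ≈ 0.839

Under exogeneity and monotonicity, PN = (RR − 1) / RR = 1 − 1/RR.
PN = (6.22 − 1) / 6.22 = 5.22 / 6.22 ≈ 0.8392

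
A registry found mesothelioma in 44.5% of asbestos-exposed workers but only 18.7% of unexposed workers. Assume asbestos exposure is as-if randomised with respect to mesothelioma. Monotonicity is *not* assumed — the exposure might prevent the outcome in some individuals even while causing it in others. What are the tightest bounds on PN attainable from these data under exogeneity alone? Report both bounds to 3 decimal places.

p₁ = 0.445, p₀ = 0.187.
Under exogeneity alone the bounds on PN are max{0,(p₁−p₀)/p₁} ≤ PN ≤ min{1,(1−p₀)/p₁}.
  lower = (p₁ − p₀)/p₁ = 0.258 / 0.445 ≈ 0.5798
  upper = min{1, (1 − p₀)/p₁} = 0.813 / 0.445 ≈ 1.8270 → capped at 1

0.580 ≤ PN ≤ 1.000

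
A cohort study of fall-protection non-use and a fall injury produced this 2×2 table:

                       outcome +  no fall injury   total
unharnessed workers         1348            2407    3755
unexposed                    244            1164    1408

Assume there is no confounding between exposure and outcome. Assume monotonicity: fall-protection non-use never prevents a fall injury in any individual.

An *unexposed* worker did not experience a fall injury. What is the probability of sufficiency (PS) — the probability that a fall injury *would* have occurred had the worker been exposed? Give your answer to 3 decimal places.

PS ≈ 0.225

p₁ = P(outcome | exposed) = 1348/3755 = 0.35899
p₀ = P(outcome | unexposed) = 244/1408 = 0.1733
Under exogeneity and monotonicity, PS = (p₁ − p₀) / (1 − p₀).
PS = (0.35899 − 0.1733) / (1 − 0.1733) = 0.18569 / 0.8267 ≈ 0.2246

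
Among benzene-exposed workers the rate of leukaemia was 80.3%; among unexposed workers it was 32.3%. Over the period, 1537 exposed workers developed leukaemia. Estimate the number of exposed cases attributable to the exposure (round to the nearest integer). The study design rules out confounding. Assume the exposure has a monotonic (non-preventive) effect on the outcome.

p₁ = 0.803, p₀ = 0.323.
PN = (p₁ − p₀)/p₁ = (0.803 − 0.323) / 0.803 ≈ 0.59776.
Attributable cases ≈ PN × (exposed cases) = 0.59776 × 1537 ≈ 918.75.

about 919 cases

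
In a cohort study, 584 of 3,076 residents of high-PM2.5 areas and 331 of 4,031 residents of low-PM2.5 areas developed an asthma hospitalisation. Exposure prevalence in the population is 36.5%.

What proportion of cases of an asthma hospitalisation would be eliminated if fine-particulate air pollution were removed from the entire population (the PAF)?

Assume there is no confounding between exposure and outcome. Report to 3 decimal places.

PAF ≈ 0.324

p₁ = P(outcome | exposed) = 584/3076 = 0.18986
p₀ = P(outcome | unexposed) = 331/4031 = 0.082114
Overall risk P(Y=1) = π·p₁ + (1−π)·p₀ = 0.365×0.18986 + 0.635×0.082114 = 0.12144.
Under exogeneity, PAF = [P(Y=1) − p₀] / P(Y=1).
PAF = (0.12144 − 0.082114) / 0.12144 ≈ 0.3238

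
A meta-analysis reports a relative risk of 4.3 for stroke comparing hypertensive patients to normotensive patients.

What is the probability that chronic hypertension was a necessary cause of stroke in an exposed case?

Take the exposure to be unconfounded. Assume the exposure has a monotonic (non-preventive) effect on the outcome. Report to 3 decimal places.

PN ≈ 0.767

Under exogeneity and monotonicity, PN = (RR − 1) / RR = 1 − 1/RR.
PN = (4.3 − 1) / 4.3 = 3.3 / 4.3 ≈ 0.7674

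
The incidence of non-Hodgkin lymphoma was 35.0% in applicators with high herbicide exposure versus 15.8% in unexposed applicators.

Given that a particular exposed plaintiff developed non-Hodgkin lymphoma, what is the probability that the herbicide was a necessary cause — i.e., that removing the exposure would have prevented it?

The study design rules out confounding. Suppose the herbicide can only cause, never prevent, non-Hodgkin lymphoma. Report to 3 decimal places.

PN ≈ 0.549

p₁ = 0.35, p₀ = 0.158.
Under exogeneity and monotonicity, PN = (p₁ − p₀) / p₁.
PN = (0.35 − 0.158) / 0.35 = 0.192 / 0.35 ≈ 0.5486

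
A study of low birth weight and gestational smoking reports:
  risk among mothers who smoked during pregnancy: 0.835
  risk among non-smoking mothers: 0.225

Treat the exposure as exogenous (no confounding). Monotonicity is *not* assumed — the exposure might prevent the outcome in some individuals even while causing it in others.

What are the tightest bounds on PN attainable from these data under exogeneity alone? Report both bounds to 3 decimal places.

Let p₁ = 0.835, p₀ = 0.225.
Under exogeneity alone the bounds on PN are max{0,(p₁−p₀)/p₁} ≤ PN ≤ min{1,(1−p₀)/p₁}.
  lower = (p₁ − p₀)/p₁ = 0.61 / 0.835 ≈ 0.7305
  upper = min{1, (1 − p₀)/p₁} = 0.775 / 0.835 ≈ 0.9281

0.731 ≤ PN ≤ 0.928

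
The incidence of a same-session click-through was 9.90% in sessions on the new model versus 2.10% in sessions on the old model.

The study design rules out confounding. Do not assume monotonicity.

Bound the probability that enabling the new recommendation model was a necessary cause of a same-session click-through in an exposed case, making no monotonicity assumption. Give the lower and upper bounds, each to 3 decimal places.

0.788 ≤ PN ≤ 1.000

p₁ = 0.099, p₀ = 0.021.
Under exogeneity alone the bounds on PN are max{0,(p₁−p₀)/p₁} ≤ PN ≤ min{1,(1−p₀)/p₁}.
  lower = (p₁ − p₀)/p₁ = 0.078 / 0.099 ≈ 0.7879
  upper = min{1, (1 − p₀)/p₁} = 0.979 / 0.099 ≈ 9.8889 → capped at 1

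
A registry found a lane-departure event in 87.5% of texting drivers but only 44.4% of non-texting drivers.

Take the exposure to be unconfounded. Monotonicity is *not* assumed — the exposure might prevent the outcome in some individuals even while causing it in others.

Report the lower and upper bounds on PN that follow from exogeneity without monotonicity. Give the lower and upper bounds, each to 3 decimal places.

0.493 ≤ PN ≤ 0.635

p₁ = 0.875, p₀ = 0.444.
Under exogeneity alone the bounds on PN are max{0,(p₁−p₀)/p₁} ≤ PN ≤ min{1,(1−p₀)/p₁}.
  lower = (p₁ − p₀)/p₁ = 0.431 / 0.875 ≈ 0.4926
  upper = min{1, (1 − p₀)/p₁} = 0.556 / 0.875 ≈ 0.6354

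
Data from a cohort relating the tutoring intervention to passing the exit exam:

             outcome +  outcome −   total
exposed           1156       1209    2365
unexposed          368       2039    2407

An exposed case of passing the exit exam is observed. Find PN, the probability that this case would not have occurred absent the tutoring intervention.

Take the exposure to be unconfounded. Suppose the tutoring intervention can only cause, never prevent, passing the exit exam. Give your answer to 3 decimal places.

PN ≈ 0.687

p₁ = P(outcome | exposed) = 1156/2365 = 0.48879
p₀ = P(outcome | unexposed) = 368/2407 = 0.15289
Under exogeneity and monotonicity, PN = (p₁ − p₀) / p₁.
PN = (0.48879 − 0.15289) / 0.48879 = 0.33591 / 0.48879 ≈ 0.6872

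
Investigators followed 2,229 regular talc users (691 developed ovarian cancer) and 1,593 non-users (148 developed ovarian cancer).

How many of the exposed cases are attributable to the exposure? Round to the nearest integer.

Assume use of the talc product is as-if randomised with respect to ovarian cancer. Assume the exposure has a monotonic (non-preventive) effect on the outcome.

p₁ = P(outcome | exposed) = 691/2229 = 0.31
p₀ = P(outcome | unexposed) = 148/1593 = 0.092906
PN = (p₁ − p₀)/p₁ = (0.31 − 0.092906) / 0.31 ≈ 0.70031.
Attributable cases ≈ PN × (exposed cases) = 0.70031 × 691 ≈ 483.91.

about 484 cases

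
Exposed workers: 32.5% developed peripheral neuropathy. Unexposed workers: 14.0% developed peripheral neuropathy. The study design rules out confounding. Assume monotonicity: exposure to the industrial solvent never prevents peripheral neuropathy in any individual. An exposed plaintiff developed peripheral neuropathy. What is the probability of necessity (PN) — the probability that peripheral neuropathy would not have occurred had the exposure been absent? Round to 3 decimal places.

PN ≈ 0.569

p₁ = 0.325, p₀ = 0.14.
Under exogeneity and monotonicity, PN = (p₁ − p₀) / p₁.
PN = (0.325 − 0.14) / 0.325 = 0.185 / 0.325 ≈ 0.5692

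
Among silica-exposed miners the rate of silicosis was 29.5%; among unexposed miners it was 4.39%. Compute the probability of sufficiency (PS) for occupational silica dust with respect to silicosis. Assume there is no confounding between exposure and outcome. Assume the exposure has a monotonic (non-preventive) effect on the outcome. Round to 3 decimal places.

p₁ = 0.295, p₀ = 0.0439.
Under exogeneity and monotonicity, PS = (p₁ − p₀) / (1 − p₀).
PS = (0.295 − 0.0439) / (1 − 0.0439) = 0.2511 / 0.9561 ≈ 0.2626

PS ≈ 0.263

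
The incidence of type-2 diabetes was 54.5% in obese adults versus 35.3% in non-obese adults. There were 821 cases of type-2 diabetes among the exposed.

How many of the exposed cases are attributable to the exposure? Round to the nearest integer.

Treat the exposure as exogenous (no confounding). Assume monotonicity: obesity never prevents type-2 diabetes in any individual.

p₁ = 0.545, p₀ = 0.353.
PN = (p₁ − p₀)/p₁ = (0.545 − 0.353) / 0.545 ≈ 0.35229.
Attributable cases ≈ PN × (exposed cases) = 0.35229 × 821 ≈ 289.23.

about 289 cases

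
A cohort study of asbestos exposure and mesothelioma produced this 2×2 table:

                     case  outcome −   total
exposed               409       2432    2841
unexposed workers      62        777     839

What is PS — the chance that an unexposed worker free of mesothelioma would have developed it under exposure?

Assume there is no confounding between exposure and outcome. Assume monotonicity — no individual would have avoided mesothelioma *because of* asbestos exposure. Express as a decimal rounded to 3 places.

p₁ = P(outcome | exposed) = 409/2841 = 0.14396
p₀ = P(outcome | unexposed) = 62/839 = 0.073897
Under exogeneity and monotonicity, PS = (p₁ − p₀)/(1 − p₀).
PS = (0.14396 − 0.073897) / 0.9261 ≈ 0.0757

PS ≈ 0.076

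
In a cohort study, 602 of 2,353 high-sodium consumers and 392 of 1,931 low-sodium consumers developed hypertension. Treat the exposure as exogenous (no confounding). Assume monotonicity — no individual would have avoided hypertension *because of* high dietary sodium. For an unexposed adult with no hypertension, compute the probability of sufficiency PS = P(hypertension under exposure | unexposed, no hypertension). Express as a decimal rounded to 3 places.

p₁ = P(outcome | exposed) = 602/2353 = 0.25584
p₀ = P(outcome | unexposed) = 392/1931 = 0.203
Under exogeneity and monotonicity, PS = (p₁ − p₀) / (1 − p₀).
PS = (0.25584 − 0.203) / (1 − 0.203) = 0.05284 / 0.797 ≈ 0.0663

PS ≈ 0.066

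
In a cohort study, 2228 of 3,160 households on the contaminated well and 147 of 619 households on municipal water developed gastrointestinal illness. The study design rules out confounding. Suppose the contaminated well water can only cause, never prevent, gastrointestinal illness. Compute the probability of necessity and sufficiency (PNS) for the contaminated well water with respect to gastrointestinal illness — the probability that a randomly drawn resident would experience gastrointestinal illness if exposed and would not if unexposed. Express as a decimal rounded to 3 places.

p₁ = P(outcome | exposed) = 2228/3160 = 0.70506
p₀ = P(outcome | unexposed) = 147/619 = 0.23748
Under exogeneity and monotonicity, PNS = p₁ − p₀.
PNS = 0.70506 − 0.23748 = 0.46758

PNS ≈ 0.468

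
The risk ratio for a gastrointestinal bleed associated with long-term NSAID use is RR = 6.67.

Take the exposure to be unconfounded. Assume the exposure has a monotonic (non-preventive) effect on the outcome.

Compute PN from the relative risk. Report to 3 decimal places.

Under exogeneity and monotonicity, PN = (RR − 1) / RR = 1 − 1/RR.
PN = (6.67 − 1) / 6.67 = 5.67 / 6.67 ≈ 0.8501

PN ≈ 0.850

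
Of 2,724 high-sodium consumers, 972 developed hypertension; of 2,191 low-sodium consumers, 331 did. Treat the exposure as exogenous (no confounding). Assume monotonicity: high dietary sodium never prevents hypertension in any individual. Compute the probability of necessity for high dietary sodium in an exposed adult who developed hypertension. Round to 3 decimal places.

p₁ = P(outcome | exposed) = 972/2724 = 0.35683
p₀ = P(outcome | unexposed) = 331/2191 = 0.15107
Under exogeneity and monotonicity, PN = (p₁ − p₀) / p₁.
PN = (0.35683 − 0.15107) / 0.35683 = 0.20576 / 0.35683 ≈ 0.5766

PN ≈ 0.577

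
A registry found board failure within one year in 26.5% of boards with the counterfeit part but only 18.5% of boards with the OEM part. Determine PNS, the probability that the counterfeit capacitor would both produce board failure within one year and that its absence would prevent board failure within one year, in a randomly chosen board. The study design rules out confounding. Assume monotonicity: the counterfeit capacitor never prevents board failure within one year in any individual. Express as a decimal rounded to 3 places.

p₁ = 0.265, p₀ = 0.185.
Under exogeneity and monotonicity, PNS = p₁ − p₀.
PNS = 0.265 − 0.185 = 0.08

PNS ≈ 0.080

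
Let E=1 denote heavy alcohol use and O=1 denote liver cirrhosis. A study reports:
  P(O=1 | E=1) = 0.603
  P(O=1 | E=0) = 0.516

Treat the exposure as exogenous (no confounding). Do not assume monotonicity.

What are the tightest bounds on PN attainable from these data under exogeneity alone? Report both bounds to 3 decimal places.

0.144 ≤ PN ≤ 0.803

Let p₁ = 0.603, p₀ = 0.516.
Under exogeneity alone the bounds on PN are max{0,(p₁−p₀)/p₁} ≤ PN ≤ min{1,(1−p₀)/p₁}.
  lower = (p₁ − p₀)/p₁ = 0.087 / 0.603 ≈ 0.1443
  upper = min{1, (1 − p₀)/p₁} = 0.484 / 0.603 ≈ 0.8027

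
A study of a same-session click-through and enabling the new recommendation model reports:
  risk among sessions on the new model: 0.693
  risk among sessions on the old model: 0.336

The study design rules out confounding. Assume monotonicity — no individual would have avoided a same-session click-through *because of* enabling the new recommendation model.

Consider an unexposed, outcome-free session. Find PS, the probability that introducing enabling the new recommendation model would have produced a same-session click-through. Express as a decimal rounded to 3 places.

PS ≈ 0.538

Let p₁ = 0.693, p₀ = 0.336.
Under exogeneity and monotonicity, PS = (p₁ − p₀) / (1 − p₀).
PS = (0.693 − 0.336) / (1 − 0.336) = 0.357 / 0.664 ≈ 0.5377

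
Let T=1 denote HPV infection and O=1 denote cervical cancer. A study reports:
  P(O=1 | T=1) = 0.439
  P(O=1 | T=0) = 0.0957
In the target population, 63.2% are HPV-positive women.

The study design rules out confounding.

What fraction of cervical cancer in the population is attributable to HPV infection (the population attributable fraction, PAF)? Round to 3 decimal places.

PAF ≈ 0.694

Let p₁ = 0.439, p₀ = 0.0957.
Overall risk P(Y=1) = π·p₁ + (1−π)·p₀ = 0.632×0.439 + 0.368×0.0957 = 0.31267.
Under exogeneity, PAF = [P(Y=1) − p₀] / P(Y=1).
PAF = (0.31267 − 0.0957) / 0.31267 ≈ 0.6939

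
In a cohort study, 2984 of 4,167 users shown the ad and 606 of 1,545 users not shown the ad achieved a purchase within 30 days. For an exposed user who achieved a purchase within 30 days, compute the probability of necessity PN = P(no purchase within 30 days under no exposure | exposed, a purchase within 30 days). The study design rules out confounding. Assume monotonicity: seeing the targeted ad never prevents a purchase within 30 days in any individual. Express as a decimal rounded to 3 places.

PN ≈ 0.452

p₁ = P(outcome | exposed) = 2984/4167 = 0.7161
p₀ = P(outcome | unexposed) = 606/1545 = 0.39223
Under exogeneity and monotonicity, PN = (p₁ − p₀) / p₁.
PN = (0.7161 − 0.39223) / 0.7161 = 0.32387 / 0.7161 ≈ 0.4523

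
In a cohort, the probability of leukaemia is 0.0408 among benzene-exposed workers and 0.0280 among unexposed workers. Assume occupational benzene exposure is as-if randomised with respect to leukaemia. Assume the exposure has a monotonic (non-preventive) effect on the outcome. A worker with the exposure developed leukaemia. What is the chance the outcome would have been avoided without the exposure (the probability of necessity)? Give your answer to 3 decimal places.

PN ≈ 0.314

Let p₁ = 0.0408, p₀ = 0.028.
Under exogeneity and monotonicity, PN = (p₁ − p₀) / p₁.
PN = (0.0408 − 0.028) / 0.0408 = 0.0128 / 0.0408 ≈ 0.3137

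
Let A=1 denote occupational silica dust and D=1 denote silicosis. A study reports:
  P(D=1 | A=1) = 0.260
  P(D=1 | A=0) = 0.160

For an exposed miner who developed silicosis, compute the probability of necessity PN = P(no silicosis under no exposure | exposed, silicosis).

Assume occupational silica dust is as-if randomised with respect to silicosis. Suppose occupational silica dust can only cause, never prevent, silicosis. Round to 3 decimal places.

PN ≈ 0.385

Let p₁ = 0.26, p₀ = 0.16.
Under exogeneity and monotonicity, PN = (p₁ − p₀) / p₁.
PN = (0.26 − 0.16) / 0.26 = 0.1 / 0.26 ≈ 0.3846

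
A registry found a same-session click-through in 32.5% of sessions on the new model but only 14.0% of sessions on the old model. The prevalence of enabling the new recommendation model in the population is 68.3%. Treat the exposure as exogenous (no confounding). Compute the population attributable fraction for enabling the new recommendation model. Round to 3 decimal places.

PAF ≈ 0.474

p₁ = 0.325, p₀ = 0.14.
Overall risk P(Y=1) = π·p₁ + (1−π)·p₀ = 0.683×0.325 + 0.317×0.14 = 0.26636.
Under exogeneity, PAF = [P(Y=1) − p₀] / P(Y=1).
PAF = (0.26636 − 0.14) / 0.26636 ≈ 0.4744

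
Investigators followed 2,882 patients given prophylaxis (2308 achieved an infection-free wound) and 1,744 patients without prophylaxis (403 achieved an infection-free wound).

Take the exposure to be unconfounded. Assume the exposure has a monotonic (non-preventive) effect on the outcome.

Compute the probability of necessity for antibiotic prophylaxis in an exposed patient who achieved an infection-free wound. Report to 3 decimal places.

p₁ = P(outcome | exposed) = 2308/2882 = 0.80083
p₀ = P(outcome | unexposed) = 403/1744 = 0.23108
Under exogeneity and monotonicity, PN = (p₁ − p₀) / p₁.
PN = (0.80083 − 0.23108) / 0.80083 = 0.56975 / 0.80083 ≈ 0.7115

PN ≈ 0.711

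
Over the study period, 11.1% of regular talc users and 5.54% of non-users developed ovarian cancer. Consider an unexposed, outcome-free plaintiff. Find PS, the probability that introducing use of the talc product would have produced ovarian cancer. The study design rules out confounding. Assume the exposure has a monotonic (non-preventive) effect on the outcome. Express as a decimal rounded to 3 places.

PS ≈ 0.059

p₁ = 0.111, p₀ = 0.0554.
Under exogeneity and monotonicity, PS = (p₁ − p₀) / (1 − p₀).
PS = (0.111 − 0.0554) / (1 − 0.0554) = 0.0556 / 0.9446 ≈ 0.0589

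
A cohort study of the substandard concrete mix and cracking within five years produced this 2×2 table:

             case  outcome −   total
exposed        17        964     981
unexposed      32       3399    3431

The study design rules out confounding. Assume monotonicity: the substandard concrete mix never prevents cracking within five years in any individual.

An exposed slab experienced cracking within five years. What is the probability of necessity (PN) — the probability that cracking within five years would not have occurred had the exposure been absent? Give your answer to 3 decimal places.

p₁ = P(outcome | exposed) = 17/981 = 0.017329
p₀ = P(outcome | unexposed) = 32/3431 = 0.0093267
Under exogeneity and monotonicity, PN = (p₁ − p₀) / p₁.
PN = (0.017329 − 0.0093267) / 0.017329 = 0.0080025 / 0.017329 ≈ 0.4618

PN ≈ 0.462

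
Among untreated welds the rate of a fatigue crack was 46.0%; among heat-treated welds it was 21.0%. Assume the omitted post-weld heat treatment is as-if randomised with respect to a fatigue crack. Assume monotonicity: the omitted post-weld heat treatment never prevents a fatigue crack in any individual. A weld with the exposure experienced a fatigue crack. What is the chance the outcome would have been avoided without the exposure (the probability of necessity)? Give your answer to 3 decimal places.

PN ≈ 0.543

p₁ = 0.46, p₀ = 0.21.
Under exogeneity and monotonicity, PN = (p₁ − p₀) / p₁.
PN = (0.46 − 0.21) / 0.46 = 0.25 / 0.46 ≈ 0.5435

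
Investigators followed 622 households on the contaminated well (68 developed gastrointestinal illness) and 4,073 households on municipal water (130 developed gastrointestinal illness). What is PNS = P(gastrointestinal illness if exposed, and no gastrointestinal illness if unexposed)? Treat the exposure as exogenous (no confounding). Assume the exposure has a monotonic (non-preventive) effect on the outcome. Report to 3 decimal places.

PNS ≈ 0.077

p₁ = P(outcome | exposed) = 68/622 = 0.10932
p₀ = P(outcome | unexposed) = 130/4073 = 0.031918
Under exogeneity and monotonicity, PNS = p₁ − p₀.
PNS = 0.10932 − 0.031918 = 0.077407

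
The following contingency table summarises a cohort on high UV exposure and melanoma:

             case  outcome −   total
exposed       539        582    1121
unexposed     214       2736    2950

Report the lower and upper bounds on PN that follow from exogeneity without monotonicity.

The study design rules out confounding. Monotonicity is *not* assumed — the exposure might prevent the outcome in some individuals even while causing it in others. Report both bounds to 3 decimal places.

0.849 ≤ PN ≤ 1.000

p₁ = P(outcome | exposed) = 539/1121 = 0.48082
p₀ = P(outcome | unexposed) = 214/2950 = 0.072542
Under exogeneity alone the bounds on PN are max{0,(p₁−p₀)/p₁} ≤ PN ≤ min{1,(1−p₀)/p₁}.
  lower = (p₁ − p₀)/p₁ = 0.40828 / 0.48082 ≈ 0.8491
  upper = min{1, (1 − p₀)/p₁} = 0.92746 / 0.48082 ≈ 1.9289 → capped at 1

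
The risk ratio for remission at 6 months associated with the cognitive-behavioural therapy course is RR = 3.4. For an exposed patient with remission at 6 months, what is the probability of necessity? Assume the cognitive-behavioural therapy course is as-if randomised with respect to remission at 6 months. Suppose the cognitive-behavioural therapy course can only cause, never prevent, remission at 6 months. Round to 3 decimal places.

Under exogeneity and monotonicity, PN = (RR − 1) / RR = 1 − 1/RR.
PN = (3.4 − 1) / 3.4 = 2.4 / 3.4 ≈ 0.7059

PN ≈ 0.706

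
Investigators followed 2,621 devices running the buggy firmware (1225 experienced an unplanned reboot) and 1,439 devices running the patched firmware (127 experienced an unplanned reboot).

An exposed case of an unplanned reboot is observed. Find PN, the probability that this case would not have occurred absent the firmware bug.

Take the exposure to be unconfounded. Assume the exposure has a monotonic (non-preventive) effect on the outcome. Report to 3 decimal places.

p₁ = P(outcome | exposed) = 1225/2621 = 0.46738
p₀ = P(outcome | unexposed) = 127/1439 = 0.088256
Under exogeneity and monotonicity, PN = (p₁ − p₀) / p₁.
PN = (0.46738 − 0.088256) / 0.46738 = 0.37912 / 0.46738 ≈ 0.8112

PN ≈ 0.811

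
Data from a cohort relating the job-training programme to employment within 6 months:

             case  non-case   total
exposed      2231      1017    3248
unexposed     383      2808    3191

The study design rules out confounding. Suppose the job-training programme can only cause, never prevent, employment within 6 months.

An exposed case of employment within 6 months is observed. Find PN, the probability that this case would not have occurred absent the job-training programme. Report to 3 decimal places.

PN ≈ 0.825

p₁ = P(outcome | exposed) = 2231/3248 = 0.68688
p₀ = P(outcome | unexposed) = 383/3191 = 0.12003
Under exogeneity and monotonicity, PN = (p₁ − p₀)/p₁.
PN = (0.68688 − 0.12003) / 0.68688 ≈ 0.8253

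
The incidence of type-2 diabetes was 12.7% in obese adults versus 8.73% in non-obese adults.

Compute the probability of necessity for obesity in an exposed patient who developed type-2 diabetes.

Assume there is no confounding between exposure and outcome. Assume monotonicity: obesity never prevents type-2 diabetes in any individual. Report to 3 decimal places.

PN ≈ 0.313

p₁ = 0.127, p₀ = 0.0873.
Under exogeneity and monotonicity, PN = (p₁ − p₀) / p₁.
PN = (0.127 − 0.0873) / 0.127 = 0.0397 / 0.127 ≈ 0.3126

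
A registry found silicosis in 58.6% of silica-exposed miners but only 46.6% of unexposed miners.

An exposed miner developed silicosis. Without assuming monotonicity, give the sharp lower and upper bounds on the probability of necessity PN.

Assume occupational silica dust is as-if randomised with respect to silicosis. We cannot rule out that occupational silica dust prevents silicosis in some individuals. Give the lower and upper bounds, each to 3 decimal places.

p₁ = 0.586, p₀ = 0.466.
Under exogeneity alone the bounds on PN are max{0,(p₁−p₀)/p₁} ≤ PN ≤ min{1,(1−p₀)/p₁}.
  lower = (p₁ − p₀)/p₁ = 0.12 / 0.586 ≈ 0.2048
  upper = min{1, (1 − p₀)/p₁} = 0.534 / 0.586 ≈ 0.9113

0.205 ≤ PN ≤ 0.911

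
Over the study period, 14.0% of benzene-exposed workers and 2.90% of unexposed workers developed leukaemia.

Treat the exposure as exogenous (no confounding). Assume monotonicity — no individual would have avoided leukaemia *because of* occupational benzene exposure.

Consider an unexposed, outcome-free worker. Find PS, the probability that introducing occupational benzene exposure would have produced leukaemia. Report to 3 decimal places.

PS ≈ 0.114

p₁ = 0.14, p₀ = 0.029.
Under exogeneity and monotonicity, PS = (p₁ − p₀) / (1 − p₀).
PS = (0.14 − 0.029) / (1 − 0.029) = 0.111 / 0.971 ≈ 0.1143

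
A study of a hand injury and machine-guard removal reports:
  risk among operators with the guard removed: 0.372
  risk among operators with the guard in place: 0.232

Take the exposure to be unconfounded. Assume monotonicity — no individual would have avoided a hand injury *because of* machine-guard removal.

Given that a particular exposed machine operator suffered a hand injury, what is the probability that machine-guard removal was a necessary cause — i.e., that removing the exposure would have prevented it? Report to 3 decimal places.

PN ≈ 0.376

Let p₁ = 0.372, p₀ = 0.232.
Under exogeneity and monotonicity, PN = (p₁ − p₀) / p₁.
PN = (0.372 − 0.232) / 0.372 = 0.14 / 0.372 ≈ 0.3763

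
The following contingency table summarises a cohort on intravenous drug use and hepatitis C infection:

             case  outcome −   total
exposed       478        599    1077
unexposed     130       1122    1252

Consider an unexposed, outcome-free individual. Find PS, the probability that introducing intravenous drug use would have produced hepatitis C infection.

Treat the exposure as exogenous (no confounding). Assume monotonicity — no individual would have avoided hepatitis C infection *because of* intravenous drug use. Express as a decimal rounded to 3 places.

PS ≈ 0.379

p₁ = P(outcome | exposed) = 478/1077 = 0.44383
p₀ = P(outcome | unexposed) = 130/1252 = 0.10383
Under exogeneity and monotonicity, PS = (p₁ − p₀) / (1 − p₀).
PS = (0.44383 − 0.10383) / (1 − 0.10383) = 0.33999 / 0.89617 ≈ 0.3794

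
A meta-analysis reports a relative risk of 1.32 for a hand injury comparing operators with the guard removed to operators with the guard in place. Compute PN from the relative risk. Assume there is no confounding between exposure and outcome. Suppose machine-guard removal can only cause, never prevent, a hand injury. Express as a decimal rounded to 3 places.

PN ≈ 0.242

Under exogeneity and monotonicity, PN = (RR − 1) / RR = 1 − 1/RR.
PN = (1.32 − 1) / 1.32 = 0.32 / 1.32 ≈ 0.2424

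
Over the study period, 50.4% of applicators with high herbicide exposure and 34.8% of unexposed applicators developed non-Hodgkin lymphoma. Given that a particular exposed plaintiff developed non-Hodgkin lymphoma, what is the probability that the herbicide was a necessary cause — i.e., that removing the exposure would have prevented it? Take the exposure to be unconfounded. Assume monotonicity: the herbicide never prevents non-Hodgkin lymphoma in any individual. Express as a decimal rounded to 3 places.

p₁ = 0.504, p₀ = 0.348.
Under exogeneity and monotonicity, PN = (p₁ − p₀) / p₁.
PN = (0.504 − 0.348) / 0.504 = 0.156 / 0.504 ≈ 0.3095

PN ≈ 0.310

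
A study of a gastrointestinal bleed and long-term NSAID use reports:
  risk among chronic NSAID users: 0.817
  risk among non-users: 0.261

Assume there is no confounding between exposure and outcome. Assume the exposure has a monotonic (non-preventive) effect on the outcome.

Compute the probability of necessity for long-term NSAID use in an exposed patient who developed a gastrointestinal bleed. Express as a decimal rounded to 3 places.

PN ≈ 0.681

Let p₁ = 0.817, p₀ = 0.261.
Under exogeneity and monotonicity, PN = (p₁ − p₀) / p₁.
PN = (0.817 − 0.261) / 0.817 = 0.556 / 0.817 ≈ 0.6805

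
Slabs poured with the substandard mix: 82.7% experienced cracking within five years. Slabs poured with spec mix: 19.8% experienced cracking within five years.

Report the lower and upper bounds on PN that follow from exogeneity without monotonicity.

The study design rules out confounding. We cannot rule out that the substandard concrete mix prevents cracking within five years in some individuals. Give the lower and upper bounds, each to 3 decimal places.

0.761 ≤ PN ≤ 0.970

p₁ = 0.827, p₀ = 0.198.
Under exogeneity alone the bounds on PN are max{0,(p₁−p₀)/p₁} ≤ PN ≤ min{1,(1−p₀)/p₁}.
  lower = (p₁ − p₀)/p₁ = 0.629 / 0.827 ≈ 0.7606
  upper = min{1, (1 − p₀)/p₁} = 0.802 / 0.827 ≈ 0.9698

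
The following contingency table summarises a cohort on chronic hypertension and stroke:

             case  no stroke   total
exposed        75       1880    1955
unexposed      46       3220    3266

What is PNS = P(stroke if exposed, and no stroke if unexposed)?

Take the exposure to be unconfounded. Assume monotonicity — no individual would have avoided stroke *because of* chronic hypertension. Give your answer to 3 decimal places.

PNS ≈ 0.024

p₁ = P(outcome | exposed) = 75/1955 = 0.038363
p₀ = P(outcome | unexposed) = 46/3266 = 0.014085
Under exogeneity and monotonicity, PNS = p₁ − p₀.
PNS = 0.038363 − 0.014085 = 0.024279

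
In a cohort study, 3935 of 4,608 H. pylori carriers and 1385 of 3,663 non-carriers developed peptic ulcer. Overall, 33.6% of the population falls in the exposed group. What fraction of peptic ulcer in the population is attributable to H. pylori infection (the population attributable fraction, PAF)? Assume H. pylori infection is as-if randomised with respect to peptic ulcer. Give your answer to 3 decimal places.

PAF ≈ 0.297

p₁ = P(outcome | exposed) = 3935/4608 = 0.85395
p₀ = P(outcome | unexposed) = 1385/3663 = 0.37811
Overall risk P(Y=1) = π·p₁ + (1−π)·p₀ = 0.336×0.85395 + 0.664×0.37811 = 0.53799.
Under exogeneity, PAF = [P(Y=1) − p₀] / P(Y=1).
PAF = (0.53799 − 0.37811) / 0.53799 ≈ 0.2972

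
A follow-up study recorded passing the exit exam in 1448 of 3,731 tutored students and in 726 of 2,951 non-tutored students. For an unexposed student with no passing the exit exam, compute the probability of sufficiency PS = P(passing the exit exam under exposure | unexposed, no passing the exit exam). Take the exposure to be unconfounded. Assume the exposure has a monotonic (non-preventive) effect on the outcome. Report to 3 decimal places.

p₁ = P(outcome | exposed) = 1448/3731 = 0.3881
p₀ = P(outcome | unexposed) = 726/2951 = 0.24602
Under exogeneity and monotonicity, PS = (p₁ − p₀) / (1 − p₀).
PS = (0.3881 − 0.24602) / (1 − 0.24602) = 0.14208 / 0.75398 ≈ 0.1884

PS ≈ 0.188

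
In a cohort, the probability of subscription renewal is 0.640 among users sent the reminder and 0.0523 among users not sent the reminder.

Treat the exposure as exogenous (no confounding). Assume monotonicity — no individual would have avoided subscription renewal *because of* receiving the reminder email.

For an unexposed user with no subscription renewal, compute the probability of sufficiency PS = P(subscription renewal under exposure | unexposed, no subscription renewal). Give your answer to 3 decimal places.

PS ≈ 0.620

Let p₁ = 0.64, p₀ = 0.0523.
Under exogeneity and monotonicity, PS = (p₁ − p₀) / (1 − p₀).
PS = (0.64 − 0.0523) / (1 − 0.0523) = 0.5877 / 0.9477 ≈ 0.6201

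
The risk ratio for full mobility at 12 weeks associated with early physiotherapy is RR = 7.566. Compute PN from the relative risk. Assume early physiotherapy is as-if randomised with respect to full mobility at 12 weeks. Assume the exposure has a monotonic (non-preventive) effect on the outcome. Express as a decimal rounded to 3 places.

PN ≈ 0.868

Under exogeneity and monotonicity, PN = (RR − 1) / RR = 1 − 1/RR.
PN = (7.566 − 1) / 7.566 = 6.566 / 7.566 ≈ 0.8678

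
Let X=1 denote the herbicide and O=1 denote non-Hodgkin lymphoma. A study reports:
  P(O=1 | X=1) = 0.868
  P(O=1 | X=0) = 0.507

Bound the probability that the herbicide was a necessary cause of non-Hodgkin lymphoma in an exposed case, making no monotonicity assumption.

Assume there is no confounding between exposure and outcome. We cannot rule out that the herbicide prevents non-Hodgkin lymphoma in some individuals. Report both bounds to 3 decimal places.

0.416 ≤ PN ≤ 0.568

Let p₁ = 0.868, p₀ = 0.507.
Under exogeneity alone the bounds on PN are max{0,(p₁−p₀)/p₁} ≤ PN ≤ min{1,(1−p₀)/p₁}.
  lower = (p₁ − p₀)/p₁ = 0.361 / 0.868 ≈ 0.4159
  upper = min{1, (1 − p₀)/p₁} = 0.493 / 0.868 ≈ 0.5680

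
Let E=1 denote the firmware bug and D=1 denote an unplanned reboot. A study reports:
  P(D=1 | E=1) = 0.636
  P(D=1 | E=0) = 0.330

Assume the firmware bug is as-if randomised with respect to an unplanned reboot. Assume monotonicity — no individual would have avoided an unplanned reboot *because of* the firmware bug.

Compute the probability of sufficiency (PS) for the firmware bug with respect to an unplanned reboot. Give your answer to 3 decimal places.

PS ≈ 0.457

Let p₁ = 0.636, p₀ = 0.33.
Under exogeneity and monotonicity, PS = (p₁ − p₀) / (1 − p₀).
PS = (0.636 − 0.33) / (1 − 0.33) = 0.306 / 0.67 ≈ 0.4567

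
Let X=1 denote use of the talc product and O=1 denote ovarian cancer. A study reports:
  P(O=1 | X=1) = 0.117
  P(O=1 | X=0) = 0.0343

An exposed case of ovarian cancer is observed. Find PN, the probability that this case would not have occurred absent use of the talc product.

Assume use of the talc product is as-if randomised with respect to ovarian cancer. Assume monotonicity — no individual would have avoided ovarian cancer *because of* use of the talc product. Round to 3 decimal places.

PN ≈ 0.707

Let p₁ = 0.117, p₀ = 0.0343.
Under exogeneity and monotonicity, PN = (p₁ − p₀) / p₁.
PN = (0.117 − 0.0343) / 0.117 = 0.0827 / 0.117 ≈ 0.7068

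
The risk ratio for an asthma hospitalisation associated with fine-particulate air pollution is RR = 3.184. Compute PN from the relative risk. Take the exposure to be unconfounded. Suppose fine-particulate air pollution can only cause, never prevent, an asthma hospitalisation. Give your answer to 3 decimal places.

PN ≈ 0.686

Under exogeneity and monotonicity, PN = (RR − 1) / RR = 1 − 1/RR.
PN = (3.184 − 1) / 3.184 = 2.184 / 3.184 ≈ 0.6859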